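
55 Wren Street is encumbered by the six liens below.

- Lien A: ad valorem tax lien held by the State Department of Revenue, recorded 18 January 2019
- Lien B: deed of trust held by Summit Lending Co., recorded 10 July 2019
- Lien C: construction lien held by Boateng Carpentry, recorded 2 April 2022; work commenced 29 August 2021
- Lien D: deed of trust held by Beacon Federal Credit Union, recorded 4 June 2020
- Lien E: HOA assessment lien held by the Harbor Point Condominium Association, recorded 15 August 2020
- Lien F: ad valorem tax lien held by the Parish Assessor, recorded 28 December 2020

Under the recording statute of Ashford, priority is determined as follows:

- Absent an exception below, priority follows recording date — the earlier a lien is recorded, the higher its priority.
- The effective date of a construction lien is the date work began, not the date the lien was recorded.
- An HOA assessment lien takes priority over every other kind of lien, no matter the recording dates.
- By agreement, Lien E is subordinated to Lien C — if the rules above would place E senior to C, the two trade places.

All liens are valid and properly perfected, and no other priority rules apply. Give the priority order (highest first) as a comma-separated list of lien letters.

C, A, B, D, F, E

Effective dates: C is treated as recorded 29 August 2021, the work-commencement date.
E is an HOA assessment lien, so it outranks all other liens regardless of date.
The other liens, earliest effective date first: A (18 January 2019), B (10 July 2019), D (4 June 2020), F (28 December 2020), C (29 August 2021).
E would otherwise be senior to C, so under the subordination agreement E and C exchange positions.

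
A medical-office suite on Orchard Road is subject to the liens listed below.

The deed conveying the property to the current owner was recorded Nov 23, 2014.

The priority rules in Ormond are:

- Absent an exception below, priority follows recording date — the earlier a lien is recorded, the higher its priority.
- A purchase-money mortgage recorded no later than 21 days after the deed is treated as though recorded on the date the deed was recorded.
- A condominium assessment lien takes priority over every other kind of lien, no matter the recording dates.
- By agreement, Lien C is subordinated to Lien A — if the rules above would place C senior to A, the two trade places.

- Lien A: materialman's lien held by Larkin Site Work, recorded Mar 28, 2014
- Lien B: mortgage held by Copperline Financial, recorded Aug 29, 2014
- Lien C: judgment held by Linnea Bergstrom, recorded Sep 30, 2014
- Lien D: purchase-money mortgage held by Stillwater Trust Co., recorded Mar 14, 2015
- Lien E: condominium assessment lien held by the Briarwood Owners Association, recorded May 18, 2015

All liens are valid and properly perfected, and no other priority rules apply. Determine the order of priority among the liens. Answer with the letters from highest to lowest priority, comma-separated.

Effective dates: D was recorded 111 days after the deed, outside the 21-day window, so it keeps its recording date.
As a condominium assessment lien, E is senior to every other lien.
Among the remaining liens, by effective date: A (Mar 28, 2014), B (Aug 29, 2014), C (Sep 30, 2014), D (Mar 14, 2015).
Since C is not senior to A, the subordination leaves the order unchanged.

E, A, B, C, D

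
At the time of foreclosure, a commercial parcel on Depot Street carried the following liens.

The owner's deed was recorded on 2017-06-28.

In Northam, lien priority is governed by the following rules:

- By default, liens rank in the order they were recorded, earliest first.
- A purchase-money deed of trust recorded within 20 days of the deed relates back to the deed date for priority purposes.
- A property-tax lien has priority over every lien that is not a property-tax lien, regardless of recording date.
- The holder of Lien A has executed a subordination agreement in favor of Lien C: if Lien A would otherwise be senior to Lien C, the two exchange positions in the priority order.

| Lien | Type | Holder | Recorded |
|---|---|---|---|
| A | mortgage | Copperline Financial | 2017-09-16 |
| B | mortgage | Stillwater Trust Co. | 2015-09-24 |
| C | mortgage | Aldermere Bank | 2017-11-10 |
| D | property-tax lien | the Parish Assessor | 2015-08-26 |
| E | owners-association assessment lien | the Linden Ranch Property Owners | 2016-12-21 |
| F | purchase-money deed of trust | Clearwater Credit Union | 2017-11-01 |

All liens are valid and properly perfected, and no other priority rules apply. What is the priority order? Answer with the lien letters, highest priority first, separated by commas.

Effective dates after the stated exceptions: F was recorded 126 days after the deed — beyond 20 days — so no relation-back applies.
As a property-tax lien, D is senior to every other lien.
The other liens, earliest effective date first: B (2015-09-24), E (2016-12-21), A (2017-09-16), F (2017-11-01), C (2017-11-10).
The subordination applies — A was senior to C — so A and C swap.

D, B, E, C, F, A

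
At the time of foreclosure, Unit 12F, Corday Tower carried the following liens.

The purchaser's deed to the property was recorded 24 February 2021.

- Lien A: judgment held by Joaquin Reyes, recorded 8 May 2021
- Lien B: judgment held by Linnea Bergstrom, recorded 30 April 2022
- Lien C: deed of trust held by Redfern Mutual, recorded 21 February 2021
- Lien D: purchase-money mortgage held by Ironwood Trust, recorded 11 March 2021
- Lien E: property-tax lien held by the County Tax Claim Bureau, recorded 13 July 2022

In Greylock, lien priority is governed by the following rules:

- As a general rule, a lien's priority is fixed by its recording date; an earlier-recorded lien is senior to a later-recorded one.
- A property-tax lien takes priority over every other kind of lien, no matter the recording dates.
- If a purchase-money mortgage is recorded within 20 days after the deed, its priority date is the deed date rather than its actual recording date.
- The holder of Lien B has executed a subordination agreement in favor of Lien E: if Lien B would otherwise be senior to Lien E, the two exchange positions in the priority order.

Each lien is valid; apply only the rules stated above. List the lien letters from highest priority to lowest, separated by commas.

E, C, D, A, B

Effective dates after the stated exceptions: D was recorded within the 20-day window, so its effective date is the deed date 24 February 2021.
As a property-tax lien, E is senior to every other lien.
Among the remaining liens, by effective date: C (21 February 2021), D (24 February 2021), A (8 May 2021), B (30 April 2022).
Since B is not senior to E, the subordination leaves the order unchanged.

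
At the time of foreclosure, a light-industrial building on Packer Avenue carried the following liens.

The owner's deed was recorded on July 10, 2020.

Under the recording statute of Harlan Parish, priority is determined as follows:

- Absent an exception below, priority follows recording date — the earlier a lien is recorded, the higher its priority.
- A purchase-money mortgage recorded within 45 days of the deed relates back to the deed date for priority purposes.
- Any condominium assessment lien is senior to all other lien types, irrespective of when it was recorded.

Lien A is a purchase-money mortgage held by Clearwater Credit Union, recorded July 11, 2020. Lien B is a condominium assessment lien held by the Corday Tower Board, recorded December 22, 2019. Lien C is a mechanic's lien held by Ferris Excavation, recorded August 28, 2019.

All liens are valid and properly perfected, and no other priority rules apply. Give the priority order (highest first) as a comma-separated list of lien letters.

Adjusting effective dates: A's effective date is the deed date, July 10, 2020.
As a condominium assessment lien, B is senior to every other lien.
Ordering the rest by effective date: C (August 28, 2019), A (July 10, 2020).

B, C, A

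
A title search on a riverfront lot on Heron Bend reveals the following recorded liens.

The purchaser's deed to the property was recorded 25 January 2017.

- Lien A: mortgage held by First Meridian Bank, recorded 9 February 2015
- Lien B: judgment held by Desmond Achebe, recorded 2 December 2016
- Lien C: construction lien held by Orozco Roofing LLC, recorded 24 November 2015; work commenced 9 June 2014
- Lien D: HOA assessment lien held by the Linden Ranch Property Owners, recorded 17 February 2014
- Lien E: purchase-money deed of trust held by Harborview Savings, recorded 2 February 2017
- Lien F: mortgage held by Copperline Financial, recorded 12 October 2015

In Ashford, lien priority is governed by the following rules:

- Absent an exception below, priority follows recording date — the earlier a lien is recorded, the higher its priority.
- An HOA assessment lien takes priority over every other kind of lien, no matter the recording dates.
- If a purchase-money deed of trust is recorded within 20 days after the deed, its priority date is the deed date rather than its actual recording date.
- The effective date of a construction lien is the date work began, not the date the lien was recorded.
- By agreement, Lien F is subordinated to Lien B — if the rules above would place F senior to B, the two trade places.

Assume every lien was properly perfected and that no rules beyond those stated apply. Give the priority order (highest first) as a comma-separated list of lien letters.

Effective dates after the stated exceptions: C relates back to 9 June 2014 (work commenced); E was recorded within the 20-day window, so its effective date is the deed date 25 January 2017.
As an HOA assessment lien, D is senior to every other lien.
The other liens, earliest effective date first: C (9 June 2014), A (9 February 2015), F (12 October 2015), B (2 December 2016), E (25 January 2017).
F would otherwise be senior to B, so under the subordination agreement F and B exchange positions.

D, C, A, B, F, E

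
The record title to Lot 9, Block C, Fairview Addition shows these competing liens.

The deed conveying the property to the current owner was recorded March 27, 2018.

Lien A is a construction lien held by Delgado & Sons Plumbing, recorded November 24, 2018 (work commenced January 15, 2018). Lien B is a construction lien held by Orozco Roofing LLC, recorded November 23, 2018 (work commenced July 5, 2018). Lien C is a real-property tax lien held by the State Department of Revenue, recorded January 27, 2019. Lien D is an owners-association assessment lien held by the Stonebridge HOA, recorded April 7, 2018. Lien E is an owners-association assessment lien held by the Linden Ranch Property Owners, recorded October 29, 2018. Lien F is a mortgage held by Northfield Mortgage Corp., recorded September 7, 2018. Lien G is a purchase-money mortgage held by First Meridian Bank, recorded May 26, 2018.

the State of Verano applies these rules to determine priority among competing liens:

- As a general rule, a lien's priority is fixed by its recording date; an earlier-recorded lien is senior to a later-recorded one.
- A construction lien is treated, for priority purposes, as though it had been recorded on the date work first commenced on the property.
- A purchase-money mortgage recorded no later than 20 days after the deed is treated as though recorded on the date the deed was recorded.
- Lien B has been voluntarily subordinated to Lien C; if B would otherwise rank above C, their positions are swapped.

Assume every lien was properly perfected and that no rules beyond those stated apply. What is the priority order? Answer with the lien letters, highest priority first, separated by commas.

Adjusting effective dates: A's effective date is January 15, 2018, when work began; B's effective date is July 5, 2018, when work began; G was recorded 60 days after the deed, outside the 20-day window, so it keeps its recording date.
Ordering by effective date: A (January 15, 2018), D (April 7, 2018), G (May 26, 2018), B (July 5, 2018), F (September 7, 2018), E (October 29, 2018), C (January 27, 2019).
B would otherwise be senior to C, so under the subordination agreement B and C exchange positions.

A, D, G, C, F, E, B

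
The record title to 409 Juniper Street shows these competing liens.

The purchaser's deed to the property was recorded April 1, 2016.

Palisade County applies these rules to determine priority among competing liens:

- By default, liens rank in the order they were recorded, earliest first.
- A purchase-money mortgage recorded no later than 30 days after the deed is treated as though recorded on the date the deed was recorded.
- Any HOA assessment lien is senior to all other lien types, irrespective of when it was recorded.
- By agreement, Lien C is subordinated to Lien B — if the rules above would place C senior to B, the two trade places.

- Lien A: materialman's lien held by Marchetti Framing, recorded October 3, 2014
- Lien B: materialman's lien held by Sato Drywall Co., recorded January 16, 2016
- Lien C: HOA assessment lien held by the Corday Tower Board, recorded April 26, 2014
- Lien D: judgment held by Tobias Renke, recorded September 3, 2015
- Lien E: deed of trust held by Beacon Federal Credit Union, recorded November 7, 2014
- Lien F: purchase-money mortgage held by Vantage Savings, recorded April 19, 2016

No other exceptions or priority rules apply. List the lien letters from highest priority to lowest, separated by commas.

B, A, E, D, C, F

Adjusting effective dates: F's effective date is the deed date, April 1, 2016.
C, as an HOA assessment lien, has superpriority and ranks first.
The other liens, earliest effective date first: A (October 3, 2014), E (November 7, 2014), D (September 3, 2015), B (January 16, 2016), F (April 1, 2016).
Because C would otherwise rank above B, the subordination swaps them.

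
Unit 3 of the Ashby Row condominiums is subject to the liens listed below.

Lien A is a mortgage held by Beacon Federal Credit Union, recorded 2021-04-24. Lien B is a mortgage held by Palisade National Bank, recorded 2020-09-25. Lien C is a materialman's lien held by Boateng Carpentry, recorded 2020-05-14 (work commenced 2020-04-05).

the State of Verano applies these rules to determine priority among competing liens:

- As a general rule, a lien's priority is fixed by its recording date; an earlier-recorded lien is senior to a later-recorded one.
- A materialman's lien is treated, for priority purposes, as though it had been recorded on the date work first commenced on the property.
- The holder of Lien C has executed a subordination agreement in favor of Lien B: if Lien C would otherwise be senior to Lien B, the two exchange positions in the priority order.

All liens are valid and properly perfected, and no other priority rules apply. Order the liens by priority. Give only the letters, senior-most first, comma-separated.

B, C, A

Adjusting effective dates: C is treated as recorded 2020-04-05, the work-commencement date.
Sorted by effective date: C (2020-04-05), B (2020-09-25), A (2021-04-24).
The subordination applies — C was senior to B — so C and B swap.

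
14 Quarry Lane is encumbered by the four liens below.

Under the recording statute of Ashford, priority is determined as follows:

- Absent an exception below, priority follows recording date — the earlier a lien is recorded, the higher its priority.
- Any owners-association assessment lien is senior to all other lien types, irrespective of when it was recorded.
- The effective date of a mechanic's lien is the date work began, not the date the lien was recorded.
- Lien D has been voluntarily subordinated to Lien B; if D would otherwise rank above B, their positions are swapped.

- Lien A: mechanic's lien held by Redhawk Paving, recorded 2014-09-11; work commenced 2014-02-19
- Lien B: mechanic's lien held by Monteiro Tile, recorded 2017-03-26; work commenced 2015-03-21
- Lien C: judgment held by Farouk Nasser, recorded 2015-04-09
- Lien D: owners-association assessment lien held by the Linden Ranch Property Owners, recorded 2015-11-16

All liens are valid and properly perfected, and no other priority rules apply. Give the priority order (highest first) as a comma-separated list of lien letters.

B, A, D, C

Effective dates: A's effective date is 2014-02-19, when work began; B's effective date is 2015-03-21, when work began.
As an owners-association assessment lien, D is senior to every other lien.
Remaining liens by effective date: A (2014-02-19), B (2015-03-21), C (2015-04-09).
The subordination applies — D was senior to B — so D and B swap.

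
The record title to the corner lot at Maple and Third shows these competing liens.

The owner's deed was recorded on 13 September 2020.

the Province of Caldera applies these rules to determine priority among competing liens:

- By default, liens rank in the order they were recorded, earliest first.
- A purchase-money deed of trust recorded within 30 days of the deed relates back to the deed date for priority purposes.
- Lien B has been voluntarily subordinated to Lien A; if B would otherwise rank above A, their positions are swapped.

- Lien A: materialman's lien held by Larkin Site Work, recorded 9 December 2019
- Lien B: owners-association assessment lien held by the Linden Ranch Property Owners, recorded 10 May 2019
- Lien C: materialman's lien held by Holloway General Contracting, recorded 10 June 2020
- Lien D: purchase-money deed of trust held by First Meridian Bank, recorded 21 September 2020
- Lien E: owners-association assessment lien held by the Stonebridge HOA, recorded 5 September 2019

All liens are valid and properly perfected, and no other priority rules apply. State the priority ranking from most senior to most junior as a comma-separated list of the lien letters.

Effective dates after the stated exceptions: D was recorded within the 30-day window, so its effective date is the deed date 13 September 2020.
Sorted by effective date: B (10 May 2019), E (5 September 2019), A (9 December 2019), C (10 June 2020), D (13 September 2020).
Because B would otherwise rank above A, the subordination swaps them.

A, E, B, C, D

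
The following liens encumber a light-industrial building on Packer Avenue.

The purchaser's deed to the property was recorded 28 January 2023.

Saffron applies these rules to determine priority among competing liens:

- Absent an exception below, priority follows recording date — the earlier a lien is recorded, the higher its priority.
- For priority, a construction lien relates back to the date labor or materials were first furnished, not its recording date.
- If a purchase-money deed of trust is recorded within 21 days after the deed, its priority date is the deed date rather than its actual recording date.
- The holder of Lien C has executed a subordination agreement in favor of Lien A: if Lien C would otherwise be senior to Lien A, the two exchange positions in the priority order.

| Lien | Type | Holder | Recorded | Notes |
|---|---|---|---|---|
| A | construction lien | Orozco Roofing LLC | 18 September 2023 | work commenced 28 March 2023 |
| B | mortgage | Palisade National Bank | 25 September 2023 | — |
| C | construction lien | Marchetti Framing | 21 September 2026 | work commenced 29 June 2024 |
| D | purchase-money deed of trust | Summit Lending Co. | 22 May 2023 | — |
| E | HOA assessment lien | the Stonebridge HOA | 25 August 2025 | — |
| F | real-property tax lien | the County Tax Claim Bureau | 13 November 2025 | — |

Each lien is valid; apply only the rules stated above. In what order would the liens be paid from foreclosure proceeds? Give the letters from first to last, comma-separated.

Adjusting effective dates: A's effective date is 28 March 2023, when work began; C's effective date is 29 June 2024, when work began; D was recorded 114 days after the deed, outside the 21-day window, so it keeps its recording date.
By effective date, earliest first: A (28 March 2023), D (22 May 2023), B (25 September 2023), C (29 June 2024), E (25 August 2025), F (13 November 2025).
Since C is not senior to A, the subordination leaves the order unchanged.

A, D, B, C, E, F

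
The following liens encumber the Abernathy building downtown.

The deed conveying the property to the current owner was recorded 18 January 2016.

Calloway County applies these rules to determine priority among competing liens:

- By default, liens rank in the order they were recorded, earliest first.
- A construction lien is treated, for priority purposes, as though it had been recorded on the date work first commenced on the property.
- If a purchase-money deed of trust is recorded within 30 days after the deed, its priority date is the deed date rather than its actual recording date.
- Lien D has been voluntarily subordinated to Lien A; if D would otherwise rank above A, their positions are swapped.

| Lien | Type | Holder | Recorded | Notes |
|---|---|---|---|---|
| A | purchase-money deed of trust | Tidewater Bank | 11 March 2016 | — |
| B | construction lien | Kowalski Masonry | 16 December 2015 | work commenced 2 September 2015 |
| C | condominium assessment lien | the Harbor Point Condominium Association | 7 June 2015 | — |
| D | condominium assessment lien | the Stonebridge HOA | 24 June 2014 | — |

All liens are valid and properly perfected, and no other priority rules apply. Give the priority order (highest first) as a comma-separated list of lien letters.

Adjusting effective dates: A was recorded 53 days after the deed — beyond 30 days — so no relation-back applies; B's effective date is 2 September 2015, when work began.
By effective date, earliest first: D (24 June 2014), C (7 June 2015), B (2 September 2015), A (11 March 2016).
D would otherwise be senior to A, so under the subordination agreement D and A exchange positions.

A, C, B, D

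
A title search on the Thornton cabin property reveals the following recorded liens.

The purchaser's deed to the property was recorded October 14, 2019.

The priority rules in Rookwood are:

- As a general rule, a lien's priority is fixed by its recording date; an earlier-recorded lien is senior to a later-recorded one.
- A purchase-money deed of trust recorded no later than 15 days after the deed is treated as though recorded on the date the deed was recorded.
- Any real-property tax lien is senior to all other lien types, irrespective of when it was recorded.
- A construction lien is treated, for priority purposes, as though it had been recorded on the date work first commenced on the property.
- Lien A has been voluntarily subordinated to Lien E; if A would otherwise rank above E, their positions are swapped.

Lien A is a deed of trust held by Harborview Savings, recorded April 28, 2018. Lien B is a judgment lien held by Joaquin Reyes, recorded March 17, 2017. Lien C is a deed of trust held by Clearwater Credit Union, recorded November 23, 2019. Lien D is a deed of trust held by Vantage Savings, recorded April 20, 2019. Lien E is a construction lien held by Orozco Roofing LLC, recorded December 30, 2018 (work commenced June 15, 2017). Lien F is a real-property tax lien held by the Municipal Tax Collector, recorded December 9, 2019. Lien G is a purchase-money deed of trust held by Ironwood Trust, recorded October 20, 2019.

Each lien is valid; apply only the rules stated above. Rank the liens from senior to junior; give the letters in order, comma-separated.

F, B, E, A, D, G, C

First, effective dates: E is treated as recorded June 15, 2017, the work-commencement date; G was recorded within the 15-day window, so its effective date is the deed date October 14, 2019.
F, as a real-property tax lien, has superpriority and ranks first.
Among the remaining liens, by effective date: B (March 17, 2017), E (June 15, 2017), A (April 28, 2018), D (April 20, 2019), G (October 14, 2019), C (November 23, 2019).
A already ranks below E; the subordination has no effect.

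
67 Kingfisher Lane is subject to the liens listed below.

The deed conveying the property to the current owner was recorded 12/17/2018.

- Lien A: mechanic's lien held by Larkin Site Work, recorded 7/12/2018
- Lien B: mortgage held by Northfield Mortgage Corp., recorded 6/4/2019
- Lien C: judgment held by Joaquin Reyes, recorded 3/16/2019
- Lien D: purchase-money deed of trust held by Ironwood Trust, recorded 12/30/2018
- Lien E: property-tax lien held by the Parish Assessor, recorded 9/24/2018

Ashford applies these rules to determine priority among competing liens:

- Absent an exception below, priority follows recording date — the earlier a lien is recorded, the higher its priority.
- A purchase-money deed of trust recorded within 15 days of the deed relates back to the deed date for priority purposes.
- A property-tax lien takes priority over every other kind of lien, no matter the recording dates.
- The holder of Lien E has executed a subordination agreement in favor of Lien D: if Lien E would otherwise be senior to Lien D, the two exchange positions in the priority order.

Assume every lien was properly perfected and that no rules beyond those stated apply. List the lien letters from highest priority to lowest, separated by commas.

Adjusting effective dates: D was recorded within the 15-day window, so its effective date is the deed date 12/17/2018.
As a property-tax lien, E is senior to every other lien.
The other liens, earliest effective date first: A (7/12/2018), D (12/17/2018), C (3/16/2019), B (6/4/2019).
The subordination applies — E was senior to D — so E and D swap.

D, A, E, C, B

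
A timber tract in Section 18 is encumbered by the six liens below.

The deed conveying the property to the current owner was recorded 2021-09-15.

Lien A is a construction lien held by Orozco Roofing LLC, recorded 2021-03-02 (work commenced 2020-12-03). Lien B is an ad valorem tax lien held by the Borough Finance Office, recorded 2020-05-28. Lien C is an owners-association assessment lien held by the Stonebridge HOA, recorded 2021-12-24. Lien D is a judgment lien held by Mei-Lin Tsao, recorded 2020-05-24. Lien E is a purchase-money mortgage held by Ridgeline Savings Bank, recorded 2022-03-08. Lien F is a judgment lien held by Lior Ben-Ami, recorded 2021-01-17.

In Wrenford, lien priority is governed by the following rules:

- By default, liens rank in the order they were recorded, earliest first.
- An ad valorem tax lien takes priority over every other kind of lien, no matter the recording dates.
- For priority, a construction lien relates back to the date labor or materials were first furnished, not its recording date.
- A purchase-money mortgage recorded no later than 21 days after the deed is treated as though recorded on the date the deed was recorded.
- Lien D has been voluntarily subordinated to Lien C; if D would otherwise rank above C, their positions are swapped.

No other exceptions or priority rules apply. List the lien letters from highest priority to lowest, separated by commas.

B, C, A, F, D, E

First, effective dates: A relates back to 2020-12-03 (work commenced); E was recorded 174 days after the deed — beyond 21 days — so no relation-back applies.
As an ad valorem tax lien, B is senior to every other lien.
Ordering the rest by effective date: D (2020-05-24), A (2020-12-03), F (2021-01-17), C (2021-12-24), E (2022-03-08).
The subordination applies — D was senior to C — so D and C swap.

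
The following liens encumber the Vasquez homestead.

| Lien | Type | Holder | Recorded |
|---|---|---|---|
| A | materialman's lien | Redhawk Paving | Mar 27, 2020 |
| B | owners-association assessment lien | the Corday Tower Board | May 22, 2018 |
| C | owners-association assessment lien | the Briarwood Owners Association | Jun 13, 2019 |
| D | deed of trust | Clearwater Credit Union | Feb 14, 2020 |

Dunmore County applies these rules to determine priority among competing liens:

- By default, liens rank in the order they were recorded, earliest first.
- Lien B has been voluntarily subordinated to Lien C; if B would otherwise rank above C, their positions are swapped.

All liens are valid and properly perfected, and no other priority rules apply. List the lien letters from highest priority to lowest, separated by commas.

Ordering by effective date: B (May 22, 2018), C (Jun 13, 2019), D (Feb 14, 2020), A (Mar 27, 2020).
B would otherwise be senior to C, so under the subordination agreement B and C exchange positions.

C, B, D, A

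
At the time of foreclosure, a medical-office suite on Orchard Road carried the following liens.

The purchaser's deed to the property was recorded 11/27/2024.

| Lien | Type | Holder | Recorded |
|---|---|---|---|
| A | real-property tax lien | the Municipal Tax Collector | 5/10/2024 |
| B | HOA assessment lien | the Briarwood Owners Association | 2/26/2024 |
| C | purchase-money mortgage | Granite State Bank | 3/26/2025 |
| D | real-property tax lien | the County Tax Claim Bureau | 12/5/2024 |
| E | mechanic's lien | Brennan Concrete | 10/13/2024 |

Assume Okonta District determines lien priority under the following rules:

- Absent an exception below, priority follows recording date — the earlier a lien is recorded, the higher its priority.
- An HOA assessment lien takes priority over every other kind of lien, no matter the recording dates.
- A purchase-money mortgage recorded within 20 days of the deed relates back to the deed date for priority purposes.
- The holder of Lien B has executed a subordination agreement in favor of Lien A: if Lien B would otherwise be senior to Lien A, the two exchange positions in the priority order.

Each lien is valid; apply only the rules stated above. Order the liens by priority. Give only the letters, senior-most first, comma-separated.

A, B, E, D, C

Adjusting effective dates: C was recorded 119 days after the deed — beyond 20 days — so no relation-back applies.
B, as an HOA assessment lien, has superpriority and ranks first.
Among the remaining liens, by effective date: A (5/10/2024), E (10/13/2024), D (12/5/2024), C (3/26/2025).
B is senior to A before the subordination, so the two trade places.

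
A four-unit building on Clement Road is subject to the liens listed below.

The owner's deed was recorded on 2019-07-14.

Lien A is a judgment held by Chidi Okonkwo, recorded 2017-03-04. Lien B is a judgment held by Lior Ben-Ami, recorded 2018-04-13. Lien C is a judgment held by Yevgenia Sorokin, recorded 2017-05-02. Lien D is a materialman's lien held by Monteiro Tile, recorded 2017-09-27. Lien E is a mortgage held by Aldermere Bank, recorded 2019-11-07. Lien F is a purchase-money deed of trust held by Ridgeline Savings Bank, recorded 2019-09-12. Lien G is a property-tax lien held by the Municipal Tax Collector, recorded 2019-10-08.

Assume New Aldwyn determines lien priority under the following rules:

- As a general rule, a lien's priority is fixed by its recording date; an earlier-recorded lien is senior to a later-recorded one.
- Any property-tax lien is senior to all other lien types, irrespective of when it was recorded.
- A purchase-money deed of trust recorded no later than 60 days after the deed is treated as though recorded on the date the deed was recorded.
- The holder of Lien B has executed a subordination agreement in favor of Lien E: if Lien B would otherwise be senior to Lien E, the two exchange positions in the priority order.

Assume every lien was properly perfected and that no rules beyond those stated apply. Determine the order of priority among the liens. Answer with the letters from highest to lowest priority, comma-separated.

G, A, C, D, E, F, B

Adjusting effective dates: F was recorded within the 60-day window, so its effective date is the deed date 2019-07-14.
G, as a property-tax lien, has superpriority and ranks first.
Remaining liens by effective date: A (2017-03-04), C (2017-05-02), D (2017-09-27), B (2018-04-13), F (2019-07-14), E (2019-11-07).
B would otherwise be senior to E, so under the subordination agreement B and E exchange positions.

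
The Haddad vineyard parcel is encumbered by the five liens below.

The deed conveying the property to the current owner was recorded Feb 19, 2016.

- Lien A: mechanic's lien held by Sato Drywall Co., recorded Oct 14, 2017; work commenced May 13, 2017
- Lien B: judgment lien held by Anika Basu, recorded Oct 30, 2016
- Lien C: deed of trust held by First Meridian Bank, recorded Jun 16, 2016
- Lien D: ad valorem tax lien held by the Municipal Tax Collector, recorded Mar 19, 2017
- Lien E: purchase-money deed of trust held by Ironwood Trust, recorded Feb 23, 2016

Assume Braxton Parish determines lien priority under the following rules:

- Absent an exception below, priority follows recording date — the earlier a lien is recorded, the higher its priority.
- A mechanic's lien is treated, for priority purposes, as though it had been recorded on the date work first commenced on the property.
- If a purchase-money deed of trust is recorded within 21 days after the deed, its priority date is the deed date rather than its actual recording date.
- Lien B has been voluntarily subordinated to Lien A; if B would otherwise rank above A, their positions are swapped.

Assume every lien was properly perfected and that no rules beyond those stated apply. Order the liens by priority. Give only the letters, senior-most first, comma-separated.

E, C, A, D, B

Effective dates: A is treated as recorded May 13, 2017, the work-commencement date; E relates back to the deed date Feb 19, 2016.
By effective date: E (Feb 19, 2016), C (Jun 16, 2016), B (Oct 30, 2016), D (Mar 19, 2017), A (May 13, 2017).
Because B would otherwise rank above A, the subordination swaps them.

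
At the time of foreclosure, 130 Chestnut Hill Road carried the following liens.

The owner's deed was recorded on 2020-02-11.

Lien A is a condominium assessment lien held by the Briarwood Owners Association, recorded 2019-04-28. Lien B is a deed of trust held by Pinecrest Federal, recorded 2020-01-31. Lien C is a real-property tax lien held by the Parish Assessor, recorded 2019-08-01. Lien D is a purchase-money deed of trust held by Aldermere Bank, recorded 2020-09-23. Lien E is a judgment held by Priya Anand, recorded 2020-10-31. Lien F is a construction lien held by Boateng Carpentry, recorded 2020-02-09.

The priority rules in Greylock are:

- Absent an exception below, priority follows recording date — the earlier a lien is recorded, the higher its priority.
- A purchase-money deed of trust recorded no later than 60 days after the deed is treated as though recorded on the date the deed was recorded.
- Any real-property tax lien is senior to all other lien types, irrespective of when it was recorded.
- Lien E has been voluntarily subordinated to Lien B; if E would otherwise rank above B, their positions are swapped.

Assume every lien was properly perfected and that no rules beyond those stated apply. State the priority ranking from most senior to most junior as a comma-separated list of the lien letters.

First, effective dates: D was recorded 225 days after the deed — beyond 60 days — so no relation-back applies.
C, as a real-property tax lien, has superpriority and ranks first.
Among the remaining liens, by effective date: A (2019-04-28), B (2020-01-31), F (2020-02-09), D (2020-09-23), E (2020-10-31).
E is already junior to B, so the subordination agreement changes nothing.

C, A, B, F, D, E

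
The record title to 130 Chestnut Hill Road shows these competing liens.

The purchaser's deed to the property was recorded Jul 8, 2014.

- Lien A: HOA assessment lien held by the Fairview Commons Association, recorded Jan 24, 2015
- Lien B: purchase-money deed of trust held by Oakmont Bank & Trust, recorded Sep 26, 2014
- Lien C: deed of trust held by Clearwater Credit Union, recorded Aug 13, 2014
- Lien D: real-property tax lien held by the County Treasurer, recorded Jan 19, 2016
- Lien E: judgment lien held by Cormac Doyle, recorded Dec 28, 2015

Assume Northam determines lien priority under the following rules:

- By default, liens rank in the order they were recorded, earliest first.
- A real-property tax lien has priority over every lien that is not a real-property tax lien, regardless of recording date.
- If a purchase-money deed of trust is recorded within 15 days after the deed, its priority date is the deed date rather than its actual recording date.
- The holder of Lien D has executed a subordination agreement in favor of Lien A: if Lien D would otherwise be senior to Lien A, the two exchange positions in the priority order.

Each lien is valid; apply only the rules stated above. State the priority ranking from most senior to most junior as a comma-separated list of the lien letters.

Effective dates after the stated exceptions: B was recorded 80 days after the deed — beyond 15 days — so no relation-back applies.
As a real-property tax lien, D is senior to every other lien.
Remaining liens by effective date: C (Aug 13, 2014), B (Sep 26, 2014), A (Jan 24, 2015), E (Dec 28, 2015).
D would otherwise be senior to A, so under the subordination agreement D and A exchange positions.

A, C, B, D, E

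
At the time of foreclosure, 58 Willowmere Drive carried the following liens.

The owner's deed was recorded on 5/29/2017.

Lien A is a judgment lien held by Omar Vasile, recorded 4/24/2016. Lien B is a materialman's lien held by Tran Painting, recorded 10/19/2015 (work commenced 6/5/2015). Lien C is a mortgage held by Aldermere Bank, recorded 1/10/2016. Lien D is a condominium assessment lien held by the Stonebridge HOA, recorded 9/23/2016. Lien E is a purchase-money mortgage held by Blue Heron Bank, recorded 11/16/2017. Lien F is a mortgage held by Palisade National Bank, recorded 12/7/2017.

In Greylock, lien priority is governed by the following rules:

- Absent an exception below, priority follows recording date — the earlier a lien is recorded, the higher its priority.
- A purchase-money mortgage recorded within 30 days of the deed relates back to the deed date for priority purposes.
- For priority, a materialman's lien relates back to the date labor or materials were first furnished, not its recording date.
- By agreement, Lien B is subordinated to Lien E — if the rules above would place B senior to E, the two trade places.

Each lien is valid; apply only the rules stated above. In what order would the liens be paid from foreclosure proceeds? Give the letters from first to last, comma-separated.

Adjusting effective dates: B is treated as recorded 6/5/2015, the work-commencement date; E was recorded 171 days after the deed, outside the 30-day window, so it keeps its recording date.
Sorted by effective date: B (6/5/2015), C (1/10/2016), A (4/24/2016), D (9/23/2016), E (11/16/2017), F (12/7/2017).
B would otherwise be senior to E, so under the subordination agreement B and E exchange positions.

E, C, A, D, B, F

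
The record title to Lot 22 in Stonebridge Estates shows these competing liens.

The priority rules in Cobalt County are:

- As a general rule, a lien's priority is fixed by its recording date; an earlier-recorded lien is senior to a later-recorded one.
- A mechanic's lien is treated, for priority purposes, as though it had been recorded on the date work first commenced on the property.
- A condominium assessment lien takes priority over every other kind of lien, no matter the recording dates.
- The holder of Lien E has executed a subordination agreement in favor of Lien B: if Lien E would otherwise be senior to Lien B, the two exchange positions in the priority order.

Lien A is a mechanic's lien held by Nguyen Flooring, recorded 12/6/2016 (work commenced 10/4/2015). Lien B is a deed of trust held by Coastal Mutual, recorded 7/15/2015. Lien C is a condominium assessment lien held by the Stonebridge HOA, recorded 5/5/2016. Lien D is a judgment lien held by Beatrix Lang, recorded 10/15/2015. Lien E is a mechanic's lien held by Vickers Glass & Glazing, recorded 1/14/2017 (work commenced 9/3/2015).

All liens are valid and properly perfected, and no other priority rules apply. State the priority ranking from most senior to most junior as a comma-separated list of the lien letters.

Effective dates: A is treated as recorded 10/4/2015, the work-commencement date; E is treated as recorded 9/3/2015, the work-commencement date.
As a condominium assessment lien, C is senior to every other lien.
Remaining liens by effective date: B (7/15/2015), E (9/3/2015), A (10/4/2015), D (10/15/2015).
E is already junior to B, so the subordination agreement changes nothing.

C, B, E, A, D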